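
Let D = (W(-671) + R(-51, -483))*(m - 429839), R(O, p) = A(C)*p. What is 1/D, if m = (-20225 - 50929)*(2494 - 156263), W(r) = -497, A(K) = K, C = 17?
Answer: -1/95272918203596 ≈ -1.0496e-14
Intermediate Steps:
R(O, p) = 17*p
m = 10941279426 (m = -71154*(-153769) = 10941279426)
D = -95272918203596 (D = (-497 + 17*(-483))*(10941279426 - 429839) = (-497 - 8211)*10940849587 = -8708*10940849587 = -95272918203596)
1/D = 1/(-95272918203596) = -1/95272918203596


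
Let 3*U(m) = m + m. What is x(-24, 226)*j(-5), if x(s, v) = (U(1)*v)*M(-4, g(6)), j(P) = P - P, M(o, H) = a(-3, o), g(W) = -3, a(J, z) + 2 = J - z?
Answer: 0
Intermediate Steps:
a(J, z) = -2 + J - z (a(J, z) = -2 + (J - z) = -2 + J - z)
U(m) = 2*m/3 (U(m) = (m + m)/3 = (2*m)/3 = 2*m/3)
M(o, H) = -5 - o (M(o, H) = -2 - 3 - o = -5 - o)
j(P) = 0
x(s, v) = -2*v/3 (x(s, v) = (((⅔)*1)*v)*(-5 - 1*(-4)) = (2*v/3)*(-5 + 4) = (2*v/3)*(-1) = -2*v/3)
x(-24, 226)*j(-5) = -⅔*226*0 = -452/3*0 = 0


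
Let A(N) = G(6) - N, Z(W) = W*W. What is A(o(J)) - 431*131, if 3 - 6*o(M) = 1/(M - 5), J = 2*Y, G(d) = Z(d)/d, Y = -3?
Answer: -1863032/33 ≈ -56456.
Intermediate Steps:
Z(W) = W²
G(d) = d (G(d) = d²/d = d)
J = -6 (J = 2*(-3) = -6)
o(M) = ½ - 1/(6*(-5 + M)) (o(M) = ½ - 1/(6*(M - 5)) = ½ - 1/(6*(-5 + M)))
A(N) = 6 - N
A(o(J)) - 431*131 = (6 - (-16 + 3*(-6))/(6*(-5 - 6))) - 431*131 = (6 - (-16 - 18)/(6*(-11))) - 56461 = (6 - (-1)*(-34)/(6*11)) - 56461 = (6 - 1*17/33) - 56461 = (6 - 17/33) - 56461 = 181/33 - 56461 = -1863032/33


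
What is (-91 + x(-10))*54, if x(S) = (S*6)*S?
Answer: 27486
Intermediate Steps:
x(S) = 6*S² (x(S) = (6*S)*S = 6*S²)
(-91 + x(-10))*54 = (-91 + 6*(-10)²)*54 = (-91 + 6*100)*54 = (-91 + 600)*54 = 509*54 = 27486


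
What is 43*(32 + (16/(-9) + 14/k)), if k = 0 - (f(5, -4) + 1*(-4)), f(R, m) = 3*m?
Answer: 96277/72 ≈ 1337.2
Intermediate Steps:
k = 16 (k = 0 - (3*(-4) + 1*(-4)) = 0 - (-12 - 4) = 0 - 1*(-16) = 0 + 16 = 16)
43*(32 + (16/(-9) + 14/k)) = 43*(32 + (16/(-9) + 14/16)) = 43*(32 + (16*(-⅑) + 14*(1/16))) = 43*(32 + (-16/9 + 7/8)) = 43*(32 - 65/72) = 43*(2239/72) = 96277/72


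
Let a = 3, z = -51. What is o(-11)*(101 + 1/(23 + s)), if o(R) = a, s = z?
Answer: 8481/28 ≈ 302.89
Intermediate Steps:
s = -51
o(R) = 3
o(-11)*(101 + 1/(23 + s)) = 3*(101 + 1/(23 - 51)) = 3*(101 + 1/(-28)) = 3*(101 - 1/28) = 3*(2827/28) = 8481/28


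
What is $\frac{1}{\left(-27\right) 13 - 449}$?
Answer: $- \frac{1}{800} \approx -0.00125$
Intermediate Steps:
$\frac{1}{\left(-27\right) 13 - 449} = \frac{1}{-351 - 449} = \frac{1}{-800} = - \frac{1}{800}$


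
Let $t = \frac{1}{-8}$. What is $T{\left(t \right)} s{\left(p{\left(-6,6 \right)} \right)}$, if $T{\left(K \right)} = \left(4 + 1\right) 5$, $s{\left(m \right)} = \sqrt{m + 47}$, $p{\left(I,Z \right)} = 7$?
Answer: $75 \sqrt{6} \approx 183.71$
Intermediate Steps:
$t = - \frac{1}{8} \approx -0.125$
$s{\left(m \right)} = \sqrt{47 + m}$
$T{\left(K \right)} = 25$ ($T{\left(K \right)} = 5 \cdot 5 = 25$)
$T{\left(t \right)} s{\left(p{\left(-6,6 \right)} \right)} = 25 \sqrt{47 + 7} = 25 \sqrt{54} = 25 \cdot 3 \sqrt{6} = 75 \sqrt{6}$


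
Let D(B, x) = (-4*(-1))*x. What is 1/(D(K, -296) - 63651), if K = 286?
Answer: -1/64835 ≈ -1.5424e-5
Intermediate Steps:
D(B, x) = 4*x
1/(D(K, -296) - 63651) = 1/(4*(-296) - 63651) = 1/(-1184 - 63651) = 1/(-64835) = -1/64835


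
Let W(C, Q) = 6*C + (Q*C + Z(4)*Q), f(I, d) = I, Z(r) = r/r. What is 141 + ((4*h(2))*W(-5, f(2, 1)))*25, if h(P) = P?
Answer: -7459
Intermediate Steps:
Z(r) = 1
W(C, Q) = Q + 6*C + C*Q (W(C, Q) = 6*C + (Q*C + 1*Q) = 6*C + (C*Q + Q) = 6*C + (Q + C*Q) = Q + 6*C + C*Q)
141 + ((4*h(2))*W(-5, f(2, 1)))*25 = 141 + ((4*2)*(2 + 6*(-5) - 5*2))*25 = 141 + (8*(2 - 30 - 10))*25 = 141 + (8*(-38))*25 = 141 - 304*25 = 141 - 7600 = -7459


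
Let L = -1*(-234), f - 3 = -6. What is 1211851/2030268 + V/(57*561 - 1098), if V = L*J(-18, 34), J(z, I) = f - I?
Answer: 2204742965/6965849508 ≈ 0.31651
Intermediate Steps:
f = -3 (f = 3 - 6 = -3)
J(z, I) = -3 - I
L = 234
V = -8658 (V = 234*(-3 - 1*34) = 234*(-3 - 34) = 234*(-37) = -8658)
1211851/2030268 + V/(57*561 - 1098) = 1211851/2030268 - 8658/(57*561 - 1098) = 1211851*(1/2030268) - 8658/(31977 - 1098) = 1211851/2030268 - 8658/30879 = 1211851/2030268 - 8658*1/30879 = 1211851/2030268 - 962/3431 = 2204742965/6965849508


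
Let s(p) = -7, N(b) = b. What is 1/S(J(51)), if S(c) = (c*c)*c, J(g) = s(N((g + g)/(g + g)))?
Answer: -1/343 ≈ -0.0029155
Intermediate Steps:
J(g) = -7
S(c) = c**3 (S(c) = c**2*c = c**3)
1/S(J(51)) = 1/((-7)**3) = 1/(-343) = -1/343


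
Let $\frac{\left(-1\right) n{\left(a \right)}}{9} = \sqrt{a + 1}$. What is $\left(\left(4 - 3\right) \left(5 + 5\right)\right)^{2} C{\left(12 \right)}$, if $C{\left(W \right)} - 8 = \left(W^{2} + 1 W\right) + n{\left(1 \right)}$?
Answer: $16400 - 900 \sqrt{2} \approx 15127.0$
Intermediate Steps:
$n{\left(a \right)} = - 9 \sqrt{1 + a}$ ($n{\left(a \right)} = - 9 \sqrt{a + 1} = - 9 \sqrt{1 + a}$)
$C{\left(W \right)} = 8 + W + W^{2} - 9 \sqrt{2}$ ($C{\left(W \right)} = 8 - \left(- W - W^{2} + 9 \sqrt{1 + 1}\right) = 8 - \left(- W - W^{2} + 9 \sqrt{2}\right) = 8 + \left(W + W^{2} - 9 \sqrt{2}\right) = 8 + W + W^{2} - 9 \sqrt{2}$)
$\left(\left(4 - 3\right) \left(5 + 5\right)\right)^{2} C{\left(12 \right)} = \left(\left(4 - 3\right) \left(5 + 5\right)\right)^{2} \left(8 + 12 + 12^{2} - 9 \sqrt{2}\right) = \left(1 \cdot 10\right)^{2} \left(8 + 12 + 144 - 9 \sqrt{2}\right) = 10^{2} \left(164 - 9 \sqrt{2}\right) = 100 \left(164 - 9 \sqrt{2}\right) = 16400 - 900 \sqrt{2}$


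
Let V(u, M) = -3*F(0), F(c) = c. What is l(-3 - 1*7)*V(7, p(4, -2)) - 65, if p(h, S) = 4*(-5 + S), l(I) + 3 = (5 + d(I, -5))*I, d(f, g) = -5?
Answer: -65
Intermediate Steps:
l(I) = -3 (l(I) = -3 + (5 - 5)*I = -3 + 0*I = -3 + 0 = -3)
p(h, S) = -20 + 4*S
V(u, M) = 0 (V(u, M) = -3*0 = 0)
l(-3 - 1*7)*V(7, p(4, -2)) - 65 = -3*0 - 65 = 0 - 65 = -65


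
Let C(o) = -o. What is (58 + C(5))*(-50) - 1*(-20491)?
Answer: 17841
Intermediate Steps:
(58 + C(5))*(-50) - 1*(-20491) = (58 - 1*5)*(-50) - 1*(-20491) = (58 - 5)*(-50) + 20491 = 53*(-50) + 20491 = -2650 + 20491 = 17841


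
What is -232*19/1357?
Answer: -4408/1357 ≈ -3.2483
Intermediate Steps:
-232*19/1357 = -4408*1/1357 = -4408/1357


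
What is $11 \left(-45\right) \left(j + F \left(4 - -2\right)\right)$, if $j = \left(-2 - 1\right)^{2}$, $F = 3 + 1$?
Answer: $-16335$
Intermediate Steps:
$F = 4$
$j = 9$ ($j = \left(-3\right)^{2} = 9$)
$11 \left(-45\right) \left(j + F \left(4 - -2\right)\right) = 11 \left(-45\right) \left(9 + 4 \left(4 - -2\right)\right) = - 495 \left(9 + 4 \left(4 + 2\right)\right) = - 495 \left(9 + 4 \cdot 6\right) = - 495 \left(9 + 24\right) = \left(-495\right) 33 = -16335$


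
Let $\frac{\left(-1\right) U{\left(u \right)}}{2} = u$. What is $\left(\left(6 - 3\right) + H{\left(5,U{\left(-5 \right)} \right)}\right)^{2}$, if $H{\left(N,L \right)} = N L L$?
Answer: $253009$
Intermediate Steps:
$U{\left(u \right)} = - 2 u$
$H{\left(N,L \right)} = N L^{2}$ ($H{\left(N,L \right)} = L N L = N L^{2}$)
$\left(\left(6 - 3\right) + H{\left(5,U{\left(-5 \right)} \right)}\right)^{2} = \left(\left(6 - 3\right) + 5 \left(\left(-2\right) \left(-5\right)\right)^{2}\right)^{2} = \left(\left(6 - 3\right) + 5 \cdot 10^{2}\right)^{2} = \left(3 + 5 \cdot 100\right)^{2} = \left(3 + 500\right)^{2} = 503^{2} = 253009$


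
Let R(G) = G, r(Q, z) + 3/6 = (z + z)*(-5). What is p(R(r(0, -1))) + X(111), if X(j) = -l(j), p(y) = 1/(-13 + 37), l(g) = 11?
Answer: -263/24 ≈ -10.958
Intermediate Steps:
r(Q, z) = -½ - 10*z (r(Q, z) = -½ + (z + z)*(-5) = -½ + (2*z)*(-5) = -½ - 10*z)
p(y) = 1/24
X(j) = -11 (X(j) = -1*11 = -11)
p(R(r(0, -1))) + X(111) = 1/24 - 11 = -263/24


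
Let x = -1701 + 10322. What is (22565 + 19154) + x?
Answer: 50340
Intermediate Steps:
x = 8621
(22565 + 19154) + x = (22565 + 19154) + 8621 = 41719 + 8621 = 50340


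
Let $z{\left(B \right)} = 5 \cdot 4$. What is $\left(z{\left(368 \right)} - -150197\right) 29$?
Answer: $4356293$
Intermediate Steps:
$z{\left(B \right)} = 20$
$\left(z{\left(368 \right)} - -150197\right) 29 = \left(20 - -150197\right) 29 = \left(20 + 150197\right) 29 = 150217 \cdot 29 = 4356293$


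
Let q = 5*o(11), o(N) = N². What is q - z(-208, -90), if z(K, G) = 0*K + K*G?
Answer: -18115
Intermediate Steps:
z(K, G) = G*K (z(K, G) = 0 + G*K = G*K)
q = 605 (q = 5*11² = 5*121 = 605)
q - z(-208, -90) = 605 - (-90)*(-208) = 605 - 1*18720 = 605 - 18720 = -18115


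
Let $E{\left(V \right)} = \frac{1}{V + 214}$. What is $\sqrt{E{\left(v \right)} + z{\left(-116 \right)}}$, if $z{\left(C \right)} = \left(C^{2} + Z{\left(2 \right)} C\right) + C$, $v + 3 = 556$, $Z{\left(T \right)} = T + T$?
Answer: $\frac{\sqrt{7574809931}}{767} \approx 113.47$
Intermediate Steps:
$Z{\left(T \right)} = 2 T$
$v = 553$ ($v = -3 + 556 = 553$)
$z{\left(C \right)} = C^{2} + 5 C$ ($z{\left(C \right)} = \left(C^{2} + 2 \cdot 2 C\right) + C = \left(C^{2} + 4 C\right) + C = C^{2} + 5 C$)
$E{\left(V \right)} = \frac{1}{214 + V}$
$\sqrt{E{\left(v \right)} + z{\left(-116 \right)}} = \sqrt{\frac{1}{214 + 553} - 116 \left(5 - 116\right)} = \sqrt{\frac{1}{767} - -12876} = \sqrt{\frac{1}{767} + 12876} = \sqrt{\frac{9875893}{767}} = \frac{\sqrt{7574809931}}{767}$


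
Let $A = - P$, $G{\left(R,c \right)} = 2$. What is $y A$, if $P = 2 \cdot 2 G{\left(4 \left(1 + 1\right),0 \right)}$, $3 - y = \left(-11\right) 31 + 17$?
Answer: $-2616$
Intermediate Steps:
$y = 327$ ($y = 3 - \left(\left(-11\right) 31 + 17\right) = 3 - \left(-341 + 17\right) = 3 - -324 = 3 + 324 = 327$)
$P = 8$ ($P = 2 \cdot 2 \cdot 2 = 4 \cdot 2 = 8$)
$A = -8$ ($A = \left(-1\right) 8 = -8$)
$y A = 327 \left(-8\right) = -2616$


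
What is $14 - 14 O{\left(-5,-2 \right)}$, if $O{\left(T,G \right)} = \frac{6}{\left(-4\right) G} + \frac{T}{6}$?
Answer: $\frac{91}{6} \approx 15.167$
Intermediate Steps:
$O{\left(T,G \right)} = - \frac{3}{2 G} + \frac{T}{6}$ ($O{\left(T,G \right)} = 6 \left(- \frac{1}{4 G}\right) + T \frac{1}{6} = - \frac{3}{2 G} + \frac{T}{6}$)
$14 - 14 O{\left(-5,-2 \right)} = 14 - 14 \frac{-9 - -10}{6 \left(-2\right)} = 14 - 14 \cdot \frac{1}{6} \left(- \frac{1}{2}\right) \left(-9 + 10\right) = 14 - 14 \cdot \frac{1}{6} \left(- \frac{1}{2}\right) 1 = 14 - - \frac{7}{6} = 14 + \frac{7}{6} = \frac{91}{6}$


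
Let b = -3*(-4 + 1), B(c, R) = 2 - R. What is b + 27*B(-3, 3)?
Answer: -18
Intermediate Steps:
b = 9 (b = -3*(-3) = 9)
b + 27*B(-3, 3) = 9 + 27*(2 - 1*3) = 9 + 27*(2 - 3) = 9 + 27*(-1) = 9 - 27 = -18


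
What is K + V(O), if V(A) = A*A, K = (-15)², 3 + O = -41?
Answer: 2161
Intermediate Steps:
O = -44 (O = -3 - 41 = -44)
K = 225
V(A) = A²
K + V(O) = 225 + (-44)² = 225 + 1936 = 2161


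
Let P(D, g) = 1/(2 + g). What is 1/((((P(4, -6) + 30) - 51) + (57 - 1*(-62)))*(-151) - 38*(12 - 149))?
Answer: -4/38217 ≈ -0.00010467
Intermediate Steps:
1/((((P(4, -6) + 30) - 51) + (57 - 1*(-62)))*(-151) - 38*(12 - 149)) = 1/((((1/(2 - 6) + 30) - 51) + (57 - 1*(-62)))*(-151) - 38*(12 - 149)) = 1/((((1/(-4) + 30) - 51) + (57 + 62))*(-151) - 38*(-137)) = 1/((((-¼ + 30) - 51) + 119)*(-151) + 5206) = 1/(((119/4 - 51) + 119)*(-151) + 5206) = 1/((-85/4 + 119)*(-151) + 5206) = 1/((391/4)*(-151) + 5206) = 1/(-59041/4 + 5206) = 1/(-38217/4) = -4/38217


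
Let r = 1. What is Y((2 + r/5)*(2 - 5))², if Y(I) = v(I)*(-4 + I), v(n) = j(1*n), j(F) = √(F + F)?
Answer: -185394/125 ≈ -1483.2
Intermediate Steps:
j(F) = √2*√F (j(F) = √(2*F) = √2*√F)
v(n) = √2*√n (v(n) = √2*√(1*n) = √2*√n)
Y(I) = √2*√I*(-4 + I) (Y(I) = (√2*√I)*(-4 + I) = √2*√I*(-4 + I))
Y((2 + r/5)*(2 - 5))² = (√2*√((2 + 1/5)*(2 - 5))*(-4 + (2 + 1/5)*(2 - 5)))² = (√2*√((2 + 1*(⅕))*(-3))*(-4 + (2 + 1*(⅕))*(-3)))² = (√2*√((2 + ⅕)*(-3))*(-4 + (2 + ⅕)*(-3)))² = (√2*√((11/5)*(-3))*(-4 + (11/5)*(-3)))² = (√2*√(-33/5)*(-4 - 33/5))² = (√2*(I*√165/5)*(-53/5))² = (-53*I*√330/25)² = -185394/125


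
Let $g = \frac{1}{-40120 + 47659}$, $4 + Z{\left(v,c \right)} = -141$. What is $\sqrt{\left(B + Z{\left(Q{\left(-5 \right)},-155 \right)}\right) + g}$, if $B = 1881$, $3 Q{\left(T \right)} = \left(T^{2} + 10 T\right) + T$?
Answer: $\frac{\sqrt{98668207995}}{7539} \approx 41.665$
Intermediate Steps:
$Q{\left(T \right)} = \frac{T^{2}}{3} + \frac{11 T}{3}$ ($Q{\left(T \right)} = \frac{\left(T^{2} + 10 T\right) + T}{3} = \frac{T^{2} + 11 T}{3} = \frac{T^{2}}{3} + \frac{11 T}{3}$)
$Z{\left(v,c \right)} = -145$ ($Z{\left(v,c \right)} = -4 - 141 = -145$)
$g = \frac{1}{7539} \approx 0.00013264$
$\sqrt{\left(B + Z{\left(Q{\left(-5 \right)},-155 \right)}\right) + g} = \sqrt{\left(1881 - 145\right) + \frac{1}{7539}} = \sqrt{1736 + \frac{1}{7539}} = \sqrt{\frac{13087705}{7539}} = \frac{\sqrt{98668207995}}{7539}$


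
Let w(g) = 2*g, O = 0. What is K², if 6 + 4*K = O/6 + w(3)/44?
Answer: 16641/7744 ≈ 2.1489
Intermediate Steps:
K = -129/88 (K = -3/2 + (0/6 + (2*3)/44)/4 = -3/2 + (0*(⅙) + 6*(1/44))/4 = -3/2 + (0 + 3/22)/4 = -3/2 + (¼)*(3/22) = -3/2 + 3/88 = -129/88 ≈ -1.4659)
K² = (-129/88)² = 16641/7744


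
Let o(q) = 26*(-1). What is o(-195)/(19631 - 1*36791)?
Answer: 1/660 ≈ 0.0015152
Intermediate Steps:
o(q) = -26
o(-195)/(19631 - 1*36791) = -26/(19631 - 1*36791) = -26/(19631 - 36791) = -26/(-17160) = -26*(-1/17160) = 1/660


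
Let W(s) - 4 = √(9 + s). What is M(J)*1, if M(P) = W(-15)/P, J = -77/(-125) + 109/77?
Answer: 19250/9777 + 9625*I*√6/19554 ≈ 1.9689 + 1.2057*I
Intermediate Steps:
W(s) = 4 + √(9 + s)
J = 19554/9625 (J = -77*(-1/125) + 109*(1/77) = 77/125 + 109/77 = 19554/9625 ≈ 2.0316)
M(P) = (4 + I*√6)/P (M(P) = (4 + √(9 - 15))/P = (4 + √(-6))/P = (4 + I*√6)/P)
M(J)*1 = ((4 + I*√6)/(19554/9625))*1 = (9625*(4 + I*√6)/19554)*1 = (19250/9777 + 9625*I*√6/19554)*1 = 19250/9777 + 9625*I*√6/19554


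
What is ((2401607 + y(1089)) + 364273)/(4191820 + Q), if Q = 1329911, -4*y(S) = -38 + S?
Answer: 11062469/22086924 ≈ 0.50086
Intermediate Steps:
y(S) = 19/2 - S/4 (y(S) = -(-38 + S)/4 = 19/2 - S/4)
((2401607 + y(1089)) + 364273)/(4191820 + Q) = ((2401607 + (19/2 - ¼*1089)) + 364273)/(4191820 + 1329911) = ((2401607 + (19/2 - 1089/4)) + 364273)/5521731 = ((2401607 - 1051/4) + 364273)*(1/5521731) = (9605377/4 + 364273)*(1/5521731) = (11062469/4)*(1/5521731) = 11062469/22086924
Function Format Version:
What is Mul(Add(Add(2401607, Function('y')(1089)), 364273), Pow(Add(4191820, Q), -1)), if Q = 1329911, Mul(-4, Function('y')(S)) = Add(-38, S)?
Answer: Rational(11062469, 22086924) ≈ 0.50086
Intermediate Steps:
Function('y')(S) = Add(Rational(19, 2), Mul(Rational(-1, 4), S)) (Function('y')(S) = Mul(Rational(-1, 4), Add(-38, S)) = Add(Rational(19, 2), Mul(Rational(-1, 4), S)))
Mul(Add(Add(2401607, Function('y')(1089)), 364273), Pow(Add(4191820, Q), -1)) = Mul(Add(Add(2401607, Add(Rational(19, 2), Mul(Rational(-1, 4), 1089))), 364273), Pow(Add(4191820, 1329911), -1)) = Mul(Add(Add(2401607, Add(Rational(19, 2), Rational(-1089, 4))), 364273), Pow(5521731, -1)) = Mul(Add(Add(2401607, Rational(-1051, 4)), 364273), Rational(1, 5521731)) = Mul(Add(Rational(9605377, 4), 364273), Rational(1, 5521731)) = Mul(Rational(11062469, 4), Rational(1, 5521731)) = Rational(11062469, 22086924)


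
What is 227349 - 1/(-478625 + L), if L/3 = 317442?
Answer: 107695448648/473701 ≈ 2.2735e+5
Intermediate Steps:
L = 952326 (L = 3*317442 = 952326)
227349 - 1/(-478625 + L) = 227349 - 1/(-478625 + 952326) = 227349 - 1/473701 = 107695448648/473701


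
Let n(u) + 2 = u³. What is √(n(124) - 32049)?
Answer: √1874573 ≈ 1369.2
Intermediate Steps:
n(u) = -2 + u³
√(n(124) - 32049) = √((-2 + 124³) - 32049) = √((-2 + 1906624) - 32049) = √(1906622 - 32049) = √1874573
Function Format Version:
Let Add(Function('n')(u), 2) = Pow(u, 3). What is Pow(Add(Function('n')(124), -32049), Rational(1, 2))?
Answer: Pow(1874573, Rational(1, 2)) ≈ 1369.2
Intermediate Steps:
Function('n')(u) = Add(-2, Pow(u, 3))
Pow(Add(Function('n')(124), -32049), Rational(1, 2)) = Pow(Add(Add(-2, Pow(124, 3)), -32049), Rational(1, 2)) = Pow(Add(Add(-2, 1906624), -32049), Rational(1, 2)) = Pow(Add(1906622, -32049), Rational(1, 2)) = Pow(1874573, Rational(1, 2))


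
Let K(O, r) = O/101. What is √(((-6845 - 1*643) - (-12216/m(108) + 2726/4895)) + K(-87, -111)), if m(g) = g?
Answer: I*√16226678925163355/1483185 ≈ 85.885*I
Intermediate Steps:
K(O, r) = O/101 (K(O, r) = O*(1/101) = O/101)
√(((-6845 - 1*643) - (-12216/m(108) + 2726/4895)) + K(-87, -111)) = √(((-6845 - 1*643) - (-12216/108 + 2726/4895)) + (1/101)*(-87)) = √(((-6845 - 643) - (-12216*1/108 + 2726*(1/4895))) - 87/101) = √((-7488 - (-1018/9 + 2726/4895)) - 87/101) = √((-7488 - 1*(-4958576/44055)) - 87/101) = √((-7488 + 4958576/44055) - 87/101) = √(-324925264/44055 - 87/101) = √(-32821284449/4449555) = I*√16226678925163355/1483185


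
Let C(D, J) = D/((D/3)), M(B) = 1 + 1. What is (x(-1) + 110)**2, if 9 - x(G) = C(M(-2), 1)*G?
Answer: 14884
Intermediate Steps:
M(B) = 2
C(D, J) = 3 (C(D, J) = D/((D*(1/3))) = D/((D/3)) = D*(3/D) = 3)
x(G) = 9 - 3*G
(x(-1) + 110)**2 = ((9 - 3*(-1)) + 110)**2 = ((9 + 3) + 110)**2 = (12 + 110)**2 = 122**2 = 14884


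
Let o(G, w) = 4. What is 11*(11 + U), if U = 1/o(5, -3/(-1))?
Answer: 495/4 ≈ 123.75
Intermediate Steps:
U = ¼ (U = 1/4 = ¼ ≈ 0.25000)
11*(11 + U) = 11*(11 + ¼) = 11*(45/4) = 495/4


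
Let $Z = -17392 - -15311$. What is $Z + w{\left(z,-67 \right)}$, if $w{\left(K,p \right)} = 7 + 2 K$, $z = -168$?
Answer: $-2410$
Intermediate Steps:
$Z = -2081$ ($Z = -17392 + 15311 = -2081$)
$Z + w{\left(z,-67 \right)} = -2081 + \left(7 + 2 \left(-168\right)\right) = -2081 + \left(7 - 336\right) = -2081 - 329 = -2410$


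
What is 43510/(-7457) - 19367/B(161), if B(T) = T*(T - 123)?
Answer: -410613899/45621926 ≈ -9.0004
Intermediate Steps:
B(T) = T*(-123 + T)
43510/(-7457) - 19367/B(161) = 43510/(-7457) - 19367*1/(161*(-123 + 161)) = 43510*(-1/7457) - 19367/(161*38) = -43510/7457 - 19367/6118 = -410613899/45621926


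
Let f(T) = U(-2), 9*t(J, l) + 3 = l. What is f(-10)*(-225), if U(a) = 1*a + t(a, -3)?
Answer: 600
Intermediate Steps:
t(J, l) = -⅓ + l/9
U(a) = -⅔ + a (U(a) = 1*a + (-⅓ + (⅑)*(-3)) = a + (-⅓ - ⅓) = a - ⅔ = -⅔ + a)
f(T) = -8/3 (f(T) = -⅔ - 2 = -8/3)
f(-10)*(-225) = -8/3*(-225) = 600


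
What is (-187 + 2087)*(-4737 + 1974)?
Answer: -5249700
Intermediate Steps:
(-187 + 2087)*(-4737 + 1974) = 1900*(-2763) = -5249700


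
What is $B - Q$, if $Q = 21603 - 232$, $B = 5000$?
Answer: $-16371$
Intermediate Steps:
$Q = 21371$ ($Q = 21603 - 232 = 21371$)
$B - Q = 5000 - 21371 = -16371$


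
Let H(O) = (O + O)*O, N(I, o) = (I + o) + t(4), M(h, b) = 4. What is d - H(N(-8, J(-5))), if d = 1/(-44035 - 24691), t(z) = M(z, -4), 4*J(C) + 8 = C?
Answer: -28899287/274904 ≈ -105.13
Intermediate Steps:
J(C) = -2 + C/4
t(z) = 4
d = -1/68726 (d = 1/(-68726) = -1/68726 ≈ -1.4551e-5)
N(I, o) = 4 + I + o (N(I, o) = (I + o) + 4 = 4 + I + o)
H(O) = 2*O**2 (H(O) = (2*O)*O = 2*O**2)
d - H(N(-8, J(-5))) = -1/68726 - 2*(4 - 8 + (-2 + (1/4)*(-5)))**2 = -1/68726 - 2*(4 - 8 + (-2 - 5/4))**2 = -1/68726 - 2*(4 - 8 - 13/4)**2 = -1/68726 - 2*(-29/4)**2 = -1/68726 - 2*841/16 = -1/68726 - 1*841/8 = -1/68726 - 841/8 = -28899287/274904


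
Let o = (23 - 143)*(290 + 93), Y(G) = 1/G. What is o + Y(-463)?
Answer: -21279481/463 ≈ -45960.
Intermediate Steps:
o = -45960 (o = -120*383 = -45960)
o + Y(-463) = -45960 + 1/(-463) = -45960 - 1/463 = -21279481/463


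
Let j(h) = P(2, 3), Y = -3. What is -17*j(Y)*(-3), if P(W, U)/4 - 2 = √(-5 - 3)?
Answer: 408 + 408*I*√2 ≈ 408.0 + 577.0*I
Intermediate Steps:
P(W, U) = 8 + 8*I*√2 (P(W, U) = 8 + 4*√(-5 - 3) = 8 + 4*√(-8) = 8 + 4*(2*I*√2) = 8 + 8*I*√2)
j(h) = 8 + 8*I*√2
-17*j(Y)*(-3) = -17*(8 + 8*I*√2)*(-3) = (-136 - 136*I*√2)*(-3) = 408 + 408*I*√2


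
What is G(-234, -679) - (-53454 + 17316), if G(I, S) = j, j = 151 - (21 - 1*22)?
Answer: 36290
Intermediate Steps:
j = 152 (j = 151 - (21 - 22) = 151 - 1*(-1) = 151 + 1 = 152)
G(I, S) = 152
G(-234, -679) - (-53454 + 17316) = 152 - (-53454 + 17316) = 152 - 1*(-36138) = 152 + 36138 = 36290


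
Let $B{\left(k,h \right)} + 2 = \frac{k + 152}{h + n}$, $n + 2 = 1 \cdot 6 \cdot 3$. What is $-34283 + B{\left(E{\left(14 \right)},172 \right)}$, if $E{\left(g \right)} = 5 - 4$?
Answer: $- \frac{6445427}{188} \approx -34284.0$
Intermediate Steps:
$E{\left(g \right)} = 1$ ($E{\left(g \right)} = 5 - 4 = 1$)
$n = 16$ ($n = -2 + 1 \cdot 6 \cdot 3 = -2 + 6 \cdot 3 = -2 + 18 = 16$)
$B{\left(k,h \right)} = -2 + \frac{152 + k}{16 + h}$ ($B{\left(k,h \right)} = -2 + \frac{k + 152}{h + 16} = -2 + \frac{152 + k}{16 + h}$)
$-34283 + B{\left(E{\left(14 \right)},172 \right)} = -34283 + \frac{120 + 1 - 344}{16 + 172} = -34283 + \frac{120 + 1 - 344}{188} = -34283 + \frac{1}{188} \left(-223\right) = -34283 - \frac{223}{188} = - \frac{6445427}{188}$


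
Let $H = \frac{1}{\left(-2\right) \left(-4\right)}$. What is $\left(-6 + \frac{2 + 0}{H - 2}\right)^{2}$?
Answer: $\frac{11236}{225} \approx 49.938$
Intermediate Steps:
$H = \frac{1}{8} \approx 0.125$
$\left(-6 + \frac{2 + 0}{H - 2}\right)^{2} = \left(-6 + \frac{2 + 0}{\frac{1}{8} - 2}\right)^{2} = \left(-6 + \frac{1}{- \frac{15}{8}} \cdot 2\right)^{2} = \left(-6 - \frac{16}{15}\right)^{2} = \left(- \frac{106}{15}\right)^{2} = \frac{11236}{225}$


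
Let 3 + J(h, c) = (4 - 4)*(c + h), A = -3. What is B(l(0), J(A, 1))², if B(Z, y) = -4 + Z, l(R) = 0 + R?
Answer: 16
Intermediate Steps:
l(R) = R
J(h, c) = -3 (J(h, c) = -3 + (4 - 4)*(c + h) = -3 + 0*(c + h) = -3 + 0 = -3)
B(l(0), J(A, 1))² = (-4 + 0)² = (-4)² = 16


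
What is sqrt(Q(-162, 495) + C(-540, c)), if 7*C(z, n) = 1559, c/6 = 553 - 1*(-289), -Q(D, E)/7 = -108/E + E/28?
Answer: sqrt(59581445)/770 ≈ 10.025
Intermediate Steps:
Q(D, E) = 756/E - E/4 (Q(D, E) = -7*(-108/E + E/28) = 756/E - E/4)
c = 5052 (c = 6*(553 - 1*(-289)) = 6*(553 + 289) = 6*842 = 5052)
C(z, n) = 1559/7 (C(z, n) = (1/7)*1559 = 1559/7)
sqrt(Q(-162, 495) + C(-540, c)) = sqrt((756/495 - 1/4*495) + 1559/7) = sqrt((756*(1/495) - 495/4) + 1559/7) = sqrt((84/55 - 495/4) + 1559/7) = sqrt(-26889/220 + 1559/7) = sqrt(154757/1540) = sqrt(59581445)/770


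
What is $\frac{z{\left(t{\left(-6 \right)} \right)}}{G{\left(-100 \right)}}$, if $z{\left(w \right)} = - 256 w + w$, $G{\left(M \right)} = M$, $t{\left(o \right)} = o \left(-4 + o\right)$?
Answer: $153$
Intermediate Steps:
$z{\left(w \right)} = - 255 w$
$\frac{z{\left(t{\left(-6 \right)} \right)}}{G{\left(-100 \right)}} = \frac{\left(-255\right) \left(- 6 \left(-4 - 6\right)\right)}{-100} = - 255 \left(\left(-6\right) \left(-10\right)\right) \left(- \frac{1}{100}\right) = \left(-255\right) 60 \left(- \frac{1}{100}\right) = \left(-15300\right) \left(- \frac{1}{100}\right) = 153$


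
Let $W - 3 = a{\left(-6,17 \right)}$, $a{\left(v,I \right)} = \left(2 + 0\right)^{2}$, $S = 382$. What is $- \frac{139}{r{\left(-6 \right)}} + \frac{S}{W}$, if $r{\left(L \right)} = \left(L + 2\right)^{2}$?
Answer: $\frac{5139}{112} \approx 45.884$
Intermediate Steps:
$a{\left(v,I \right)} = 4$ ($a{\left(v,I \right)} = 2^{2} = 4$)
$W = 7$ ($W = 3 + 4 = 7$)
$r{\left(L \right)} = \left(2 + L\right)^{2}$
$- \frac{139}{r{\left(-6 \right)}} + \frac{S}{W} = - \frac{139}{\left(2 - 6\right)^{2}} + \frac{382}{7} = - \frac{139}{\left(-4\right)^{2}} + 382 \cdot \frac{1}{7} = - \frac{139}{16} + \frac{382}{7} = \frac{5139}{112}$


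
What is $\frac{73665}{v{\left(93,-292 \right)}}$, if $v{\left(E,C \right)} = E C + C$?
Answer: $- \frac{73665}{27448} \approx -2.6838$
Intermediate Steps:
$v{\left(E,C \right)} = C + C E$ ($v{\left(E,C \right)} = C E + C = C + C E$)
$\frac{73665}{v{\left(93,-292 \right)}} = \frac{73665}{\left(-292\right) \left(1 + 93\right)} = \frac{73665}{\left(-292\right) 94} = \frac{73665}{-27448} = 73665 \left(- \frac{1}{27448}\right) = - \frac{73665}{27448}$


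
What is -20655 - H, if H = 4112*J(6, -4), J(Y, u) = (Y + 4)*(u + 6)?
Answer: -102895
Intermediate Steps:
J(Y, u) = (4 + Y)*(6 + u)
H = 82240 (H = 4112*(24 + 4*(-4) + 6*6 + 6*(-4)) = 4112*(24 - 16 + 36 - 24) = 4112*20 = 82240)
-20655 - H = -20655 - 1*82240 = -20655 - 82240 = -102895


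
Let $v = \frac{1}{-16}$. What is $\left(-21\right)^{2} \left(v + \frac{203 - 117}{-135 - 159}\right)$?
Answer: $- \frac{2505}{16} \approx -156.56$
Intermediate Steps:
$v = - \frac{1}{16} \approx -0.0625$
$\left(-21\right)^{2} \left(v + \frac{203 - 117}{-135 - 159}\right) = \left(-21\right)^{2} \left(- \frac{1}{16} + \frac{203 - 117}{-135 - 159}\right) = 441 \left(- \frac{1}{16} + \frac{86}{-294}\right) = 441 \left(- \frac{1}{16} + 86 \left(- \frac{1}{294}\right)\right) = 441 \left(- \frac{1}{16} - \frac{43}{147}\right) = 441 \left(- \frac{835}{2352}\right) = - \frac{2505}{16}$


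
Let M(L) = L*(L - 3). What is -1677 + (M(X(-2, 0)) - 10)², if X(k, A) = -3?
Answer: -1613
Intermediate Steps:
M(L) = L*(-3 + L)
-1677 + (M(X(-2, 0)) - 10)² = -1677 + (-3*(-3 - 3) - 10)² = -1677 + (-3*(-6) - 10)² = -1677 + (18 - 10)² = -1677 + 8² = -1677 + 64 = -1613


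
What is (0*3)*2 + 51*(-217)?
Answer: -11067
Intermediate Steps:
(0*3)*2 + 51*(-217) = 0*2 - 11067 = 0 - 11067 = -11067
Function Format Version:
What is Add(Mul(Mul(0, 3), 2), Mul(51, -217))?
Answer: -11067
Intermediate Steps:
Add(Mul(Mul(0, 3), 2), Mul(51, -217)) = Add(Mul(0, 2), -11067) = Add(0, -11067) = -11067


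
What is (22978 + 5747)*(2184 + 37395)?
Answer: 1136906775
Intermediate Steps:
(22978 + 5747)*(2184 + 37395) = 28725*39579 = 1136906775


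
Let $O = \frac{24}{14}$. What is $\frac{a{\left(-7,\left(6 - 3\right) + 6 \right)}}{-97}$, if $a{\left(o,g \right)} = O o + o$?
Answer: $\frac{19}{97} \approx 0.19588$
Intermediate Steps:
$O = \frac{12}{7}$ ($O = 24 \cdot \frac{1}{14} = \frac{12}{7} \approx 1.7143$)
$a{\left(o,g \right)} = \frac{19 o}{7}$ ($a{\left(o,g \right)} = \frac{12 o}{7} + o = \frac{19 o}{7}$)
$\frac{a{\left(-7,\left(6 - 3\right) + 6 \right)}}{-97} = \frac{\frac{19}{7} \left(-7\right)}{-97} = \left(-19\right) \left(- \frac{1}{97}\right) = \frac{19}{97}$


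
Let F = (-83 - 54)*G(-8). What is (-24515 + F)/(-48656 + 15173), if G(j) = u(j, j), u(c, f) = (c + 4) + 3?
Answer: 8126/11161 ≈ 0.72807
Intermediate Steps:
u(c, f) = 7 + c (u(c, f) = (4 + c) + 3 = 7 + c)
G(j) = 7 + j
F = 137 (F = (-83 - 54)*(7 - 8) = -137*(-1) = 137)
(-24515 + F)/(-48656 + 15173) = (-24515 + 137)/(-48656 + 15173) = -24378/(-33483) = -24378*(-1/33483) = 8126/11161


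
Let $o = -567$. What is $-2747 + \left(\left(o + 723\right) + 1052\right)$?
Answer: $-1539$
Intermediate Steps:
$-2747 + \left(\left(o + 723\right) + 1052\right) = -2747 + \left(\left(-567 + 723\right) + 1052\right) = -2747 + \left(156 + 1052\right) = -2747 + 1208 = -1539$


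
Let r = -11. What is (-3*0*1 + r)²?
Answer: 121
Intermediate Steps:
(-3*0*1 + r)² = (-3*0*1 - 11)² = (0*1 - 11)² = (0 - 11)² = (-11)² = 121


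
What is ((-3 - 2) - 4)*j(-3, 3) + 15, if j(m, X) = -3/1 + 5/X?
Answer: 27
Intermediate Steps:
j(m, X) = -3 + 5/X (j(m, X) = -3*1 + 5/X = -3 + 5/X)
((-3 - 2) - 4)*j(-3, 3) + 15 = ((-3 - 2) - 4)*(-3 + 5/3) + 15 = (-5 - 4)*(-3 + 5*(⅓)) + 15 = -9*(-3 + 5/3) + 15 = -9*(-4/3) + 15 = 12 + 15 = 27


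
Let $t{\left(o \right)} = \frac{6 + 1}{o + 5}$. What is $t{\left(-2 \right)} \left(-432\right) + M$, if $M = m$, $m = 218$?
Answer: $-790$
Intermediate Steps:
$M = 218$
$t{\left(o \right)} = \frac{7}{5 + o}$
$t{\left(-2 \right)} \left(-432\right) + M = \frac{7}{5 - 2} \left(-432\right) + 218 = \frac{7}{3} \left(-432\right) + 218 = -1008 + 218 = -790$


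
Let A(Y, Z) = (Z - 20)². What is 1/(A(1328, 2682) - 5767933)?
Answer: 1/1318311 ≈ 7.5855e-7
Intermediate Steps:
A(Y, Z) = (-20 + Z)²
1/(A(1328, 2682) - 5767933) = 1/((-20 + 2682)² - 5767933) = 1/(2662² - 5767933) = 1/(7086244 - 5767933) = 1/1318311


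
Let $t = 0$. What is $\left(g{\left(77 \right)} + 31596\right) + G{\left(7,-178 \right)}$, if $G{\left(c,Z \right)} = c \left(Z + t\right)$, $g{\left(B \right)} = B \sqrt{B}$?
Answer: $30350 + 77 \sqrt{77} \approx 31026.0$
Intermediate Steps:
$g{\left(B \right)} = B^{\frac{3}{2}}$
$G{\left(c,Z \right)} = Z c$ ($G{\left(c,Z \right)} = c \left(Z + 0\right) = c Z = Z c$)
$\left(g{\left(77 \right)} + 31596\right) + G{\left(7,-178 \right)} = \left(77^{\frac{3}{2}} + 31596\right) - 1246 = \left(77 \sqrt{77} + 31596\right) - 1246 = \left(31596 + 77 \sqrt{77}\right) - 1246 = 30350 + 77 \sqrt{77}$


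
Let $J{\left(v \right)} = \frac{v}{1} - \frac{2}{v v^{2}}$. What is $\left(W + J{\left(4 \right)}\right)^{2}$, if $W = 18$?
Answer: $\frac{494209}{1024} \approx 482.63$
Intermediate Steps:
$J{\left(v \right)} = v - \frac{2}{v^{3}}$ ($J{\left(v \right)} = v 1 - \frac{2}{v^{3}} = v - \frac{2}{v^{3}}$)
$\left(W + J{\left(4 \right)}\right)^{2} = \left(18 + \left(4 - \frac{2}{64}\right)\right)^{2} = \left(18 + \left(4 - \frac{1}{32}\right)\right)^{2} = \left(18 + \frac{127}{32}\right)^{2} = \left(\frac{703}{32}\right)^{2} = \frac{494209}{1024}$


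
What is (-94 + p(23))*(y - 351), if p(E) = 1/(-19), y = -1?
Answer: 629024/19 ≈ 33107.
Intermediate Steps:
p(E) = -1/19
(-94 + p(23))*(y - 351) = (-94 - 1/19)*(-1 - 351) = -1787/19*(-352) = 629024/19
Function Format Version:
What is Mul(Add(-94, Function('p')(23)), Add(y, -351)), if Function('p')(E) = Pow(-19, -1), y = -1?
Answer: Rational(629024, 19) ≈ 33107.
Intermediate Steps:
Function('p')(E) = Rational(-1, 19)
Mul(Add(-94, Function('p')(23)), Add(y, -351)) = Mul(Add(-94, Rational(-1, 19)), Add(-1, -351)) = Mul(Rational(-1787, 19), -352) = Rational(629024, 19)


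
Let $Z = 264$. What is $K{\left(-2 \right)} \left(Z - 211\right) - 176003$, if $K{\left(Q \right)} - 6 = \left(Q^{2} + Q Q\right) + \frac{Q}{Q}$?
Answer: $-175208$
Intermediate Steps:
$K{\left(Q \right)} = 7 + 2 Q^{2}$ ($K{\left(Q \right)} = 6 + \left(\left(Q^{2} + Q Q\right) + \frac{Q}{Q}\right) = 6 + \left(\left(Q^{2} + Q^{2}\right) + 1\right) = 6 + \left(2 Q^{2} + 1\right) = 6 + \left(1 + 2 Q^{2}\right) = 7 + 2 Q^{2}$)
$K{\left(-2 \right)} \left(Z - 211\right) - 176003 = \left(7 + 2 \left(-2\right)^{2}\right) \left(264 - 211\right) - 176003 = \left(7 + 2 \cdot 4\right) 53 - 176003 = \left(7 + 8\right) 53 - 176003 = 15 \cdot 53 - 176003 = 795 - 176003 = -175208$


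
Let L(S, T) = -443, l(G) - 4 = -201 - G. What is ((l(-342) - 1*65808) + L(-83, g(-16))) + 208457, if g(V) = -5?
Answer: 142351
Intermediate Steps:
l(G) = -197 - G (l(G) = 4 + (-201 - G) = -197 - G)
((l(-342) - 1*65808) + L(-83, g(-16))) + 208457 = (((-197 - 1*(-342)) - 1*65808) - 443) + 208457 = (((-197 + 342) - 65808) - 443) + 208457 = ((145 - 65808) - 443) + 208457 = (-65663 - 443) + 208457 = -66106 + 208457 = 142351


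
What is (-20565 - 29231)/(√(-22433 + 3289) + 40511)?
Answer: -2017285756/1641160265 + 99592*I*√4786/1641160265 ≈ -1.2292 + 0.0041982*I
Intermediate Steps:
(-20565 - 29231)/(√(-22433 + 3289) + 40511) = -49796/(√(-19144) + 40511) = -49796/(2*I*√4786 + 40511) = -49796/(40511 + 2*I*√4786)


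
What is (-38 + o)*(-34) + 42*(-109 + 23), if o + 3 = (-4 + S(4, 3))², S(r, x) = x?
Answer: -2252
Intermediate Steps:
o = -2 (o = -3 + (-4 + 3)² = -3 + (-1)² = -3 + 1 = -2)
(-38 + o)*(-34) + 42*(-109 + 23) = (-38 - 2)*(-34) + 42*(-109 + 23) = -40*(-34) + 42*(-86) = 1360 - 3612 = -2252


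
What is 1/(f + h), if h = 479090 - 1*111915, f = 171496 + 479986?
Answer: 1/1018657 ≈ 9.8168e-7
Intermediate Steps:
f = 651482
h = 367175 (h = 479090 - 111915 = 367175)
1/(f + h) = 1/(651482 + 367175) = 1/1018657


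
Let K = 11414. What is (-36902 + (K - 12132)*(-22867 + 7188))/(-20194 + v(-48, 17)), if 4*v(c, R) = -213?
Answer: -44882480/80989 ≈ -554.18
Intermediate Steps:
v(c, R) = -213/4 (v(c, R) = (¼)*(-213) = -213/4)
(-36902 + (K - 12132)*(-22867 + 7188))/(-20194 + v(-48, 17)) = (-36902 + (11414 - 12132)*(-22867 + 7188))/(-20194 - 213/4) = (-36902 - 718*(-15679))/(-80989/4) = (-36902 + 11257522)*(-4/80989) = 11220620*(-4/80989) = -44882480/80989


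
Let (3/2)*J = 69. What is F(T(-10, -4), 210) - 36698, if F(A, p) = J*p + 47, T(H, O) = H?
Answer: -26991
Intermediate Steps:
J = 46 (J = (⅔)*69 = 46)
F(A, p) = 47 + 46*p (F(A, p) = 46*p + 47 = 47 + 46*p)
F(T(-10, -4), 210) - 36698 = (47 + 46*210) - 36698 = (47 + 9660) - 36698 = 9707 - 36698 = -26991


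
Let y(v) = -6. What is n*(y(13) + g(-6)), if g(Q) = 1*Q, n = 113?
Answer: -1356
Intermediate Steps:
g(Q) = Q
n*(y(13) + g(-6)) = 113*(-6 - 6) = 113*(-12) = -1356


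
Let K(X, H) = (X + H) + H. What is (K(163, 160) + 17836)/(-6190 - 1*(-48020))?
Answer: 18319/41830 ≈ 0.43794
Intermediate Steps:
K(X, H) = X + 2*H (K(X, H) = (H + X) + H = X + 2*H)
(K(163, 160) + 17836)/(-6190 - 1*(-48020)) = ((163 + 2*160) + 17836)/(-6190 - 1*(-48020)) = ((163 + 320) + 17836)/(-6190 + 48020) = (483 + 17836)/41830 = 18319*(1/41830) = 18319/41830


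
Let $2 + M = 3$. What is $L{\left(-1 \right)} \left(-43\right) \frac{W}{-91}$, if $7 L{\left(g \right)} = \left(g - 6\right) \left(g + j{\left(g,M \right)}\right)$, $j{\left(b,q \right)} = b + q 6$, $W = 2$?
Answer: $- \frac{344}{91} \approx -3.7802$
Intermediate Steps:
$M = 1$ ($M = -2 + 3 = 1$)
$j{\left(b,q \right)} = b + 6 q$
$L{\left(g \right)} = \frac{\left(-6 + g\right) \left(6 + 2 g\right)}{7}$ ($L{\left(g \right)} = \frac{\left(g - 6\right) \left(g + \left(g + 6 \cdot 1\right)\right)}{7} = \frac{\left(-6 + g\right) \left(g + \left(g + 6\right)\right)}{7} = \frac{\left(-6 + g\right) \left(g + \left(6 + g\right)\right)}{7} = \frac{\left(-6 + g\right) \left(6 + 2 g\right)}{7}$)
$L{\left(-1 \right)} \left(-43\right) \frac{W}{-91} = \left(- \frac{36}{7} - - \frac{6}{7} + \frac{2 \left(-1\right)^{2}}{7}\right) \left(-43\right) \frac{2}{-91} = \left(- \frac{36}{7} + \frac{6}{7} + \frac{2}{7} \cdot 1\right) \left(-43\right) 2 \left(- \frac{1}{91}\right) = \left(- \frac{36}{7} + \frac{6}{7} + \frac{2}{7}\right) \left(-43\right) \left(- \frac{2}{91}\right) = \left(-4\right) \left(-43\right) \left(- \frac{2}{91}\right) = 172 \left(- \frac{2}{91}\right) = - \frac{344}{91}$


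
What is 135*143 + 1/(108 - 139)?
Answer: 598454/31 ≈ 19305.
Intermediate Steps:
135*143 + 1/(108 - 139) = 19305 + 1/(-31) = 19305 - 1/31 = 598454/31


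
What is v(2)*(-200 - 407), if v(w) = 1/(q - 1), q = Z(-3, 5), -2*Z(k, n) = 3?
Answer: 1214/5 ≈ 242.80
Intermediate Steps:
Z(k, n) = -3/2 (Z(k, n) = -½*3 = -3/2)
q = -3/2 ≈ -1.5000
v(w) = -⅖ (v(w) = 1/(-3/2 - 1) = 1/(-5/2) = -⅖)
v(2)*(-200 - 407) = -2*(-200 - 407)/5 = -⅖*(-607) = 1214/5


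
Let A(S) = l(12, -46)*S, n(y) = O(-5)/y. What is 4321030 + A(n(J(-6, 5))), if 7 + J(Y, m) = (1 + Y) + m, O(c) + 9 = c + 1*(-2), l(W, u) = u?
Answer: 30246474/7 ≈ 4.3209e+6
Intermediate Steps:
O(c) = -11 + c (O(c) = -9 + (c + 1*(-2)) = -9 + (c - 2) = -9 + (-2 + c) = -11 + c)
J(Y, m) = -6 + Y + m (J(Y, m) = -7 + ((1 + Y) + m) = -7 + (1 + Y + m) = -6 + Y + m)
n(y) = -16/y (n(y) = (-11 - 5)/y = -16/y)
A(S) = -46*S
4321030 + A(n(J(-6, 5))) = 4321030 - (-736)/(-6 - 6 + 5) = 4321030 - (-736)/(-7) = 4321030 - (-736)*(-1)/7 = 4321030 - 46*16/7 = 4321030 - 736/7 = 30246474/7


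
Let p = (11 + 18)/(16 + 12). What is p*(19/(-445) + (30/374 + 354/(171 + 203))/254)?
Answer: -11846819/295912540 ≈ -0.040035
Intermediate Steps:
p = 29/28 ≈ 1.0357
p*(19/(-445) + (30/374 + 354/(171 + 203))/254) = 29*(19/(-445) + (30/374 + 354/(171 + 203))/254)/28 = 29*(19*(-1/445) + (30*(1/374) + 354/374)*(1/254))/28 = 29*(-19/445 + (15/187 + 354*(1/374))*(1/254))/28 = 29*(-19/445 + (15/187 + 177/187)*(1/254))/28 = 29*(-19/445 + (192/187)*(1/254))/28 = 29*(-19/445 + 96/23749)/28 = (29/28)*(-408511/10568305) = -11846819/295912540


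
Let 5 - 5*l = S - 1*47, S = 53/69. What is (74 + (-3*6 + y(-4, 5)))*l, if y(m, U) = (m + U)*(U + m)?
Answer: 13433/23 ≈ 584.04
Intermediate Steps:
S = 53/69 (S = 53*(1/69) = 53/69 ≈ 0.76812)
y(m, U) = (U + m)**2 (y(m, U) = (U + m)*(U + m) = (U + m)**2)
l = 707/69 (l = 1 - (53/69 - 1*47)/5 = 1 - (53/69 - 47)/5 = 1 - 1/5*(-3190/69) = 1 + 638/69 = 707/69 ≈ 10.246)
(74 + (-3*6 + y(-4, 5)))*l = (74 + (-3*6 + (5 - 4)**2))*(707/69) = (74 + (-18 + 1**2))*(707/69) = (74 + (-18 + 1))*(707/69) = (74 - 17)*(707/69) = 57*(707/69) = 13433/23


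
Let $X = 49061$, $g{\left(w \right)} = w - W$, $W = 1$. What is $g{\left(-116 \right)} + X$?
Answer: $48944$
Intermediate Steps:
$g{\left(w \right)} = -1 + w$ ($g{\left(w \right)} = w - 1 = -1 + w$)
$g{\left(-116 \right)} + X = \left(-1 - 116\right) + 49061 = -117 + 49061 = 48944$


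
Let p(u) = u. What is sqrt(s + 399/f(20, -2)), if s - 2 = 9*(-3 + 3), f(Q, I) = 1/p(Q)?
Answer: sqrt(7982) ≈ 89.342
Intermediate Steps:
f(Q, I) = 1/Q
s = 2 (s = 2 + 9*(-3 + 3) = 2 + 9*0 = 2 + 0 = 2)
sqrt(s + 399/f(20, -2)) = sqrt(2 + 399/(1/20)) = sqrt(2 + 399*20) = sqrt(2 + 7980) = sqrt(7982)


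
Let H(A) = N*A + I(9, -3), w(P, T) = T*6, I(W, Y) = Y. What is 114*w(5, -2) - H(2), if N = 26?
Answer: -1417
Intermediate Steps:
w(P, T) = 6*T
H(A) = -3 + 26*A (H(A) = 26*A - 3 = -3 + 26*A)
114*w(5, -2) - H(2) = 114*(6*(-2)) - (-3 + 26*2) = 114*(-12) - (-3 + 52) = -1368 - 1*49 = -1368 - 49 = -1417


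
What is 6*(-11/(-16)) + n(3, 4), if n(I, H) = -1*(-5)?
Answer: 73/8 ≈ 9.1250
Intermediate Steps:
n(I, H) = 5
6*(-11/(-16)) + n(3, 4) = 6*(-11/(-16)) + 5 = 6*(-11*(-1/16)) + 5 = 6*(11/16) + 5 = 33/8 + 5 = 73/8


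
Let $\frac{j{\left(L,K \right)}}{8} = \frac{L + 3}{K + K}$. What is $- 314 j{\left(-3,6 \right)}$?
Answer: $0$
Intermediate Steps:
$j{\left(L,K \right)} = \frac{4 \left(3 + L\right)}{K}$ ($j{\left(L,K \right)} = 8 \frac{L + 3}{K + K} = 8 \frac{3 + L}{2 K} = \frac{4 \left(3 + L\right)}{K}$)
$- 314 j{\left(-3,6 \right)} = - 314 \frac{4 \left(3 - 3\right)}{6} = - 314 \cdot 4 \cdot \frac{1}{6} \cdot 0 = \left(-314\right) 0 = 0$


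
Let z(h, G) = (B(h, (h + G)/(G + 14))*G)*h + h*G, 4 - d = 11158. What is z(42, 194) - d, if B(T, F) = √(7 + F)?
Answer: 19302 + 12222*√611/13 ≈ 42541.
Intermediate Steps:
d = -11154 (d = 4 - 1*11158 = 4 - 11158 = -11154)
z(h, G) = G*h + G*h*√(7 + (G + h)/(14 + G)) (z(h, G) = (√(7 + (h + G)/(G + 14))*G)*h + h*G = (√(7 + (G + h)/(14 + G))*G)*h + G*h = (G*√(7 + (G + h)/(14 + G)))*h + G*h = G*h*√(7 + (G + h)/(14 + G)) + G*h = G*h + G*h*√(7 + (G + h)/(14 + G)))
z(42, 194) - d = 194*42*(1 + √((98 + 42 + 8*194)/(14 + 194))) - 1*(-11154) = 194*42*(1 + √((98 + 42 + 1552)/208)) + 11154 = 194*42*(1 + √((1/208)*1692)) + 11154 = 194*42*(1 + √(423/52)) + 11154 = 194*42*(1 + 3*√611/26) + 11154 = (8148 + 12222*√611/13) + 11154 = 19302 + 12222*√611/13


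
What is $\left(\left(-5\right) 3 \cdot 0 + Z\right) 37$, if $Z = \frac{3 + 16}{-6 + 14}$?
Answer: $\frac{703}{8} \approx 87.875$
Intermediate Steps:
$Z = \frac{19}{8} \approx 2.375$
$\left(\left(-5\right) 3 \cdot 0 + Z\right) 37 = \left(\left(-5\right) 3 \cdot 0 + \frac{19}{8}\right) 37 = \left(\left(-15\right) 0 + \frac{19}{8}\right) 37 = \left(0 + \frac{19}{8}\right) 37 = \frac{19}{8} \cdot 37 = \frac{703}{8}$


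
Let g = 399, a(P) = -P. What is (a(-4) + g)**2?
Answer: 162409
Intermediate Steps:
(a(-4) + g)**2 = (-1*(-4) + 399)**2 = (4 + 399)**2 = 403**2 = 162409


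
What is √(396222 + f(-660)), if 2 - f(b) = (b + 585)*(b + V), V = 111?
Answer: √355049 ≈ 595.86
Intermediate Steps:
f(b) = 2 - (111 + b)*(585 + b) (f(b) = 2 - (b + 585)*(b + 111) = 2 - (585 + b)*(111 + b) = 2 - (111 + b)*(585 + b))
√(396222 + f(-660)) = √(396222 + (-64933 - 1*(-660)² - 696*(-660))) = √(396222 + (-64933 - 1*435600 + 459360)) = √(396222 + (-64933 - 435600 + 459360)) = √(396222 - 41173) = √355049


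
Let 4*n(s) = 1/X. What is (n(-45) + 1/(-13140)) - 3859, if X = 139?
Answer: -3524152997/913230 ≈ -3859.0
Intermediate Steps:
n(s) = 1/556 (n(s) = (¼)/139 = (¼)*(1/139) = 1/556)
(n(-45) + 1/(-13140)) - 3859 = (1/556 + 1/(-13140)) - 3859 = (1/556 - 1/13140) - 3859 = 1573/913230 - 3859 = -3524152997/913230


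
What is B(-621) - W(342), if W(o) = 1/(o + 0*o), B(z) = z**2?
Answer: 131889221/342 ≈ 3.8564e+5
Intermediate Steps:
W(o) = 1/o (W(o) = 1/(o + 0) = 1/o)
B(-621) - W(342) = (-621)**2 - 1/342 = 385641 - 1*1/342 = 385641 - 1/342 = 131889221/342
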